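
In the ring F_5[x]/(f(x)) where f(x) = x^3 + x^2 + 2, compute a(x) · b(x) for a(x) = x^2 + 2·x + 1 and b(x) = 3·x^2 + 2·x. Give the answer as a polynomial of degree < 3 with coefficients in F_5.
Multiply as integer polynomials: a · b = 3·x^4 + 8·x^3 + 7·x^2 + 2·x. Reducing coefficients mod 5: a · b ≡ 3·x^4 + 3·x^3 + 2·x^2 + 2·x. Now divide by f(x) = x^3 + x^2 + 2 in F_5[x], eliminating the leading term at each step:
  leading term 3·x^4: subtract (3·x)·f(x) = 3·x^4 + 3·x^3 + x, leaving 2·x^2 + x (coefficients mod 5)
The degree is now < 3, so this is the remainder. Hence a · b ≡ 2·x^2 + x in F_5[x]/(f).

Final answer: a · b ≡ 2·x^2 + x (mod f(x))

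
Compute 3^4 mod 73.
8

Use repeated squaring. Binary(4) = 100. Walk through the bits of the exponent 4 left-to-right: at each bit after the leading one, square the running value, then multiply by 3 if the bit is 1 (always reducing mod 73):
  bit 1 = 1 (leading): start with 3.
  bit 2 = 0: square 3^2 = 9 (mod 73).
  bit 3 = 0: square 9^2 = 81 ≡ 8 (mod 73).
Final value: 3^4 ≡ 8 (mod 73).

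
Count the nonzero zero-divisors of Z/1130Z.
In Z/1130Z each nonzero element is either a unit (gcd with 1130 is 1) or a zero-divisor (gcd > 1). The number of units is φ(1130): factorise 1130 = 2 · 5 · 113, so φ(1130) = (2 − 1) · (5 − 1) · (113 − 1) = 1 · 4 · 112 = 448. The nonzero elements number 1130 − 1 = 1129. Hence the nonzero zero-divisors number 1129 − 448 = 681.

Final answer: Z/1130Z has 681 nonzero zero-divisors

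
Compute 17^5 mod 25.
Use repeated squaring. Binary(5) = 101. Walk through the bits of the exponent 5 left-to-right: at each bit after the leading one, square the running value, then multiply by 17 if the bit is 1 (always reducing mod 25):
  bit 1 = 1 (leading): start with 17.
  bit 2 = 0: square 17^2 = 289 ≡ 14 (mod 25).
  bit 3 = 1: square 14^2 = 196 ≡ 21; bit is 1, so multiply 21·17 = 357 ≡ 7 (mod 25).
Final value: 17^5 ≡ 7 (mod 25).

Final answer: 7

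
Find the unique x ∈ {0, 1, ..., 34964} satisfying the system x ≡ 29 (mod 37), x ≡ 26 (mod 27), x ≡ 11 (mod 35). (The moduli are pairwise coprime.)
The moduli 37, 27, 35 are pairwise coprime, so by the CRT there is a unique solution mod 37·27·35 = 34965.
Solve by successive substitution. Start with x ≡ 29 (mod 37).
  Combine with x ≡ 26 (mod 27): write x = 29 + 37·t and require 29 + 37·t ≡ 26 (mod 27), i.e. 37·t ≡ 26 − 29 ≡ 24 (mod 27). Since 37^(−1) ≡ 19 (mod 27) (37 ≡ 10 (mod 27)), t ≡ 19·24 ≡ 24 (mod 27). So x ≡ 29 + 37·24 = 917 (mod 999).
  Combine with x ≡ 11 (mod 35): write x = 917 + 999·t and require 917 + 999·t ≡ 11 (mod 35), i.e. 999·t ≡ 11 − 917 ≡ 4 (mod 35). Since 999^(−1) ≡ 24 (mod 35) (999 ≡ 19 (mod 35)), t ≡ 24·4 ≡ 26 (mod 35). So x ≡ 917 + 999·26 = 26891 (mod 34965).
Unique solution in [0, 34965): x = 26891.

Final answer: x ≡ 26891 (mod 34965); the representative in [0, 34965) is 26891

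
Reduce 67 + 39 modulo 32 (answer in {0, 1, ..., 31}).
10

Reduce the summands first: 67 ≡ 3, 39 ≡ 7 (mod 32), so 67 + 39 ≡ 3 + 7 (mod 32). 3 + 7 = 10; 10 = 0·32 + 10, so (67 + 39) mod 32 = 10.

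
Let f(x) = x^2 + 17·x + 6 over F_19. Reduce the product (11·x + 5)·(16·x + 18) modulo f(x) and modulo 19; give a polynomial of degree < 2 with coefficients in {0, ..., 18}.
a · b ≡ 3·x + 3 (mod f(x))

Multiply as integer polynomials: a · b = 176·x^2 + 278·x + 90. Reducing coefficients mod 19: a · b ≡ 5·x^2 + 12·x + 14. Now divide by f(x) = x^2 + 17·x + 6 in F_19[x], eliminating the leading term at each step:
  leading term 5·x^2: subtract (5)·f(x) = 5·x^2 + 9·x + 11, leaving 3·x + 3 (coefficients mod 19)
The degree is now < 2, so this is the remainder. Hence a · b ≡ 3·x + 3 in F_19[x]/(f).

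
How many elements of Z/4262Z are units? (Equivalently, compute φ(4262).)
An element a ∈ Z/4262Z is a unit iff gcd(a, 4262) = 1, so the number of units is φ(4262). φ is multiplicative, with φ(p^e) = p^e − p^(e−1). Factorise 4262 = 2 · 2131. Then
  φ(4262) = (2 − 1) · (2131 − 1) = 1 · 2130 = 2130.

Final answer: Z/4262Z has φ(4262) = 2130 units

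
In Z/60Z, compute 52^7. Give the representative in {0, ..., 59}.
Use repeated squaring. Binary(7) = 111. Walk through the bits of the exponent 7 left-to-right: at each bit after the leading one, square the running value, then multiply by 52 if the bit is 1 (always reducing mod 60):
  bit 1 = 1 (leading): start with 52.
  bit 2 = 1: square 52^2 = 2704 ≡ 4; bit is 1, so multiply 4·52 = 208 ≡ 28 (mod 60).
  bit 3 = 1: square 28^2 = 784 ≡ 4; bit is 1, so multiply 4·52 = 208 ≡ 28 (mod 60).
Final value: 52^7 ≡ 28 (mod 60).

Final answer: 28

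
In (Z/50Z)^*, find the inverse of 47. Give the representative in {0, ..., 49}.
47^(−1) ≡ 33 (mod 50)

Apply the extended Euclidean algorithm to (50, 47), tracking rows (r, s, t) with s·50 + t·47 = r. Each division r_prev = q·r_cur + r_new produces the new row as (previous row) − q·(current row):
  row A: (50, 1, 0)   [1·50 + 0·47 = 50]
  row B: (47, 0, 1)   [0·50 + 1·47 = 47]
  50 = 1·47 + 3   → row C = row A − 1·row B = (3, 1, −1)   [check: 1·50 − 1·47 = 3]
  47 = 15·3 + 2   → row D = row B − 15·row C = (2, −15, 16)   [check: −15·50 + 16·47 = 2]
  3 = 1·2 + 1   → row E = row C − 1·row D = (1, 16, −17)   [check: 16·50 − 17·47 = 1]
  2 = 2·1 + 0   → remainder 0, stop. gcd = 1 (last nonzero row E).
The gcd is 1, so 47 is invertible mod 50. The last nonzero row gives 16·50 − 17·47 = 1, so t = −17. So 47^(−1) ≡ −17 ≡ 33 (mod 50). Verify: 47 · 33 = 1551 ≡ 1 (mod 50). ✓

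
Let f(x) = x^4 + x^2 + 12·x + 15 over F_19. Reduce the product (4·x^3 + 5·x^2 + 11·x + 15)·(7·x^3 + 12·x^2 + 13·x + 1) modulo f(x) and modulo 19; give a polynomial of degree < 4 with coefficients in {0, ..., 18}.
Multiply as integer polynomials: a · b = 28·x^6 + 83·x^5 + 189·x^4 + 306·x^3 + 328·x^2 + 206·x + 15. Reducing coefficients mod 19: a · b ≡ 9·x^6 + 7·x^5 + 18·x^4 + 2·x^3 + 5·x^2 + 16·x + 15. Now divide by f(x) = x^4 + x^2 + 12·x + 15 in F_19[x], eliminating the leading term at each step:
  leading term 9·x^6: subtract (9·x^2)·f(x) = 9·x^6 + 9·x^4 + 13·x^3 + 2·x^2, leaving 7·x^5 + 9·x^4 + 8·x^3 + 3·x^2 + 16·x + 15 (coefficients mod 19)
  leading term 7·x^5: subtract (7·x)·f(x) = 7·x^5 + 7·x^3 + 8·x^2 + 10·x, leaving 9·x^4 + x^3 + 14·x^2 + 6·x + 15 (coefficients mod 19)
  leading term 9·x^4: subtract (9)·f(x) = 9·x^4 + 9·x^2 + 13·x + 2, leaving x^3 + 5·x^2 + 12·x + 13 (coefficients mod 19)
The degree is now < 4, so this is the remainder. Hence a · b ≡ x^3 + 5·x^2 + 12·x + 13 in F_19[x]/(f).

Final answer: a · b ≡ x^3 + 5·x^2 + 12·x + 13 (mod f(x))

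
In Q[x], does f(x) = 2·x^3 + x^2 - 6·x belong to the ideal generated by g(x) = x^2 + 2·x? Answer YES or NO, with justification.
In Q[x] the ideal (g) consists of all multiples of g, so f ∈ (g) iff g | f, i.e. iff the remainder of f on division by g is 0. Divide f by g (g is monic, so eliminate the leading term of the running remainder at each step):
  leading term 2·x^3: subtract (2·x)·g(x) = 2·x^3 + 4·x^2, leaving -3·x^2 - 6·x
  leading term -3·x^2: subtract (-3)·g(x) = -3·x^2 - 6·x, leaving 0
The remainder is 0, so f(x) = g(x) · h(x) with h(x) = 2·x - 3. Hence g | f, i.e. f ∈ (g).

Final answer: YES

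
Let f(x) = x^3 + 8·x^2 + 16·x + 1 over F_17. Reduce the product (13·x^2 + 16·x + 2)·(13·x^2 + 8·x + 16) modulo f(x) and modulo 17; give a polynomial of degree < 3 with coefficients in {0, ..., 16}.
a · b ≡ 11·x^2 + 15·x + 1 (mod f(x))

Multiply as integer polynomials: a · b = 169·x^4 + 312·x^3 + 362·x^2 + 272·x + 32. Reducing coefficients mod 17: a · b ≡ 16·x^4 + 6·x^3 + 5·x^2 + 15. Now divide by f(x) = x^3 + 8·x^2 + 16·x + 1 in F_17[x], eliminating the leading term at each step:
  leading term 16·x^4: subtract (16·x)·f(x) = 16·x^4 + 9·x^3 + x^2 + 16·x, leaving 14·x^3 + 4·x^2 + x + 15 (coefficients mod 17)
  leading term 14·x^3: subtract (14)·f(x) = 14·x^3 + 10·x^2 + 3·x + 14, leaving 11·x^2 + 15·x + 1 (coefficients mod 17)
The degree is now < 3, so this is the remainder. Hence a · b ≡ 11·x^2 + 15·x + 1 in F_17[x]/(f).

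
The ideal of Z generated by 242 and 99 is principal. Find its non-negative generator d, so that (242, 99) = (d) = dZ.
(242, 99) = (11); d = 11

In the PID Z, (a, b) is generated by gcd(a, b). Compute gcd(242, 99) with the extended Euclidean algorithm, tracking rows (r, s, t) with s·242 + t·99 = r:
  row A: (242, 1, 0)   [1·242 + 0·99 = 242]
  row B: (99, 0, 1)   [0·242 + 1·99 = 99]
  242 = 2·99 + 44   → row C = row A − 2·row B = (44, 1, −2)   [check: 1·242 − 2·99 = 44]
  99 = 2·44 + 11   → row D = row B − 2·row C = (11, −2, 5)   [check: −2·242 + 5·99 = 11]
  44 = 4·11 + 0   → remainder 0, stop. gcd = 11 (last nonzero row D).
So gcd(242, 99) = 11, with Bézout identity −2·242 + 5·99 = 11. Containment (⊇): the Bézout identity exhibits 11 as an element of (242, 99), giving (11) ⊆ (242, 99). Containment (⊆): since 11 | 242 and 11 | 99 (242 = 11·22, 99 = 11·9), every Z-linear combination of 242 and 99 is divisible by 11, so (242, 99) ⊆ (11). Therefore (242, 99) = (11), d = 11.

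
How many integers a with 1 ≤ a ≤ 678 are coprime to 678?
224

The number of a ∈ {1, ..., 678} with gcd(a, 678) = 1 is by definition Euler's totient φ(678). φ is multiplicative, with φ(p^e) = p^e − p^(e−1). Factorise 678 = 2 · 3 · 113. Then
  φ(678) = (2 − 1) · (3 − 1) · (113 − 1) = 1 · 2 · 112 = 224.
So there are 224 such integers.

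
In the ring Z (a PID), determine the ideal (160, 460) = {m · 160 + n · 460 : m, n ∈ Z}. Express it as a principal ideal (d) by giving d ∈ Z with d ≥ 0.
(160, 460) = (20); d = 20

In the PID Z, (a, b) is generated by gcd(a, b). Compute gcd(460, 160) with the extended Euclidean algorithm, tracking rows (r, s, t) with s·460 + t·160 = r:
  row A: (460, 1, 0)   [1·460 + 0·160 = 460]
  row B: (160, 0, 1)   [0·460 + 1·160 = 160]
  460 = 2·160 + 140   → row C = row A − 2·row B = (140, 1, −2)   [check: 1·460 − 2·160 = 140]
  160 = 1·140 + 20   → row D = row B − 1·row C = (20, −1, 3)   [check: −1·460 + 3·160 = 20]
  140 = 7·20 + 0   → remainder 0, stop. gcd = 20 (last nonzero row D).
So gcd(160, 460) = 20, with Bézout identity −1·460 + 3·160 = 20. Containment (⊇): the Bézout identity exhibits 20 as an element of (160, 460), giving (20) ⊆ (160, 460). Containment (⊆): since 20 | 160 and 20 | 460 (160 = 20·8, 460 = 20·23), every Z-linear combination of 160 and 460 is divisible by 20, so (160, 460) ⊆ (20). Therefore (160, 460) = (20), d = 20.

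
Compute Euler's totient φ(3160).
φ(3160) = 1248

φ is multiplicative, with φ(p^e) = p^e − p^(e−1). Factorise 3160 = 2^3 · 5 · 79. Then
  φ(3160) = (2^3 − 2^2) · (5 − 1) · (79 − 1) = 4 · 4 · 78 = 1248.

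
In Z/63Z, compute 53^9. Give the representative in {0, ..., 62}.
8

Use repeated squaring. Binary(9) = 1001. Walk through the bits of the exponent 9 left-to-right: at each bit after the leading one, square the running value, then multiply by 53 if the bit is 1 (always reducing mod 63):
  bit 1 = 1 (leading): start with 53.
  bit 2 = 0: square 53^2 = 2809 ≡ 37 (mod 63).
  bit 3 = 0: square 37^2 = 1369 ≡ 46 (mod 63).
  bit 4 = 1: square 46^2 = 2116 ≡ 37; bit is 1, so multiply 37·53 = 1961 ≡ 8 (mod 63).
Final value: 53^9 ≡ 8 (mod 63).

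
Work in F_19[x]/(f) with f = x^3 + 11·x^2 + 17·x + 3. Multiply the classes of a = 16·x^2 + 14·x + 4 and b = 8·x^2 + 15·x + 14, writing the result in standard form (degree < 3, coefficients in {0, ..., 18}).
a · b ≡ 7·x^2 + 2·x + 13 (mod f(x))

Multiply as integer polynomials: a · b = 128·x^4 + 352·x^3 + 466·x^2 + 256·x + 56. Reducing coefficients mod 19: a · b ≡ 14·x^4 + 10·x^3 + 10·x^2 + 9·x + 18. Now divide by f(x) = x^3 + 11·x^2 + 17·x + 3 in F_19[x], eliminating the leading term at each step:
  leading term 14·x^4: subtract (14·x)·f(x) = 14·x^4 + 2·x^3 + 10·x^2 + 4·x, leaving 8·x^3 + 5·x + 18 (coefficients mod 19)
  leading term 8·x^3: subtract (8)·f(x) = 8·x^3 + 12·x^2 + 3·x + 5, leaving 7·x^2 + 2·x + 13 (coefficients mod 19)
The degree is now < 3, so this is the remainder. Hence a · b ≡ 7·x^2 + 2·x + 13 in F_19[x]/(f).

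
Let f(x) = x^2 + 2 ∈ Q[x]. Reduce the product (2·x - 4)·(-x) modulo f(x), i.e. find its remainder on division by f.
a · b ≡ 4·x + 4 (mod f(x))

First multiply in Q[x] without reducing: a · b = -2·x^2 + 4·x. Now divide by f(x) = x^2 + 2, eliminating the leading term at each step:
  leading term -2·x^2: subtract (-2)·f(x) = -2·x^2 - 4, leaving 4·x + 4
The degree is now < 2, so this is the remainder. Hence a · b ≡ 4·x + 4 in Q[x]/(f).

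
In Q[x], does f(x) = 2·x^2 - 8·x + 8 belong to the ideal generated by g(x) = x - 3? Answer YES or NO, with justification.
In Q[x] the ideal (g) consists of all multiples of g, so f ∈ (g) iff g | f, i.e. iff the remainder of f on division by g is 0. Divide f by g (g is monic, so eliminate the leading term of the running remainder at each step):
  leading term 2·x^2: subtract (2·x)·g(x) = 2·x^2 - 6·x, leaving 8 - 2·x
  leading term -2·x: subtract (-2)·g(x) = 6 - 2·x, leaving 2
The remainder r(x) = 2 ≠ 0 (and deg r < deg g), so g ∤ f, i.e. f ∉ (g).

Final answer: NO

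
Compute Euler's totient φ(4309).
φ(4309) = 4140

φ is multiplicative, with φ(p^e) = p^e − p^(e−1). Factorise 4309 = 31 · 139. Then
  φ(4309) = (31 − 1) · (139 − 1) = 30 · 138 = 4140.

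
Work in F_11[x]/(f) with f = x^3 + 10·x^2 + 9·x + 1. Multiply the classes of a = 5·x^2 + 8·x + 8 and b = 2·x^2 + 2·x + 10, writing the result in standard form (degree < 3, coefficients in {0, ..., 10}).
Multiply as integer polynomials: a · b = 10·x^4 + 26·x^3 + 82·x^2 + 96·x + 80. Reducing coefficients mod 11: a · b ≡ 10·x^4 + 4·x^3 + 5·x^2 + 8·x + 3. Now divide by f(x) = x^3 + 10·x^2 + 9·x + 1 in F_11[x], eliminating the leading term at each step:
  leading term 10·x^4: subtract (10·x)·f(x) = 10·x^4 + x^3 + 2·x^2 + 10·x, leaving 3·x^3 + 3·x^2 + 9·x + 3 (coefficients mod 11)
  leading term 3·x^3: subtract (3)·f(x) = 3·x^3 + 8·x^2 + 5·x + 3, leaving 6·x^2 + 4·x (coefficients mod 11)
The degree is now < 3, so this is the remainder. Hence a · b ≡ 6·x^2 + 4·x in F_11[x]/(f).

Final answer: a · b ≡ 6·x^2 + 4·x (mod f(x))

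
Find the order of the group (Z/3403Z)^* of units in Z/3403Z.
|(Z/3403Z)^*| = 3280

(Z/3403Z)^* consists of the classes a with gcd(a, 3403) = 1, so its order is φ(3403). φ is multiplicative, with φ(p^e) = p^e − p^(e−1). Factorise 3403 = 41 · 83. Then
  φ(3403) = (41 − 1) · (83 − 1) = 40 · 82 = 3280.
Thus |(Z/3403Z)^*| = 3280.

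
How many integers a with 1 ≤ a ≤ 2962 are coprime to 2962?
1480

The number of a ∈ {1, ..., 2962} with gcd(a, 2962) = 1 is by definition Euler's totient φ(2962). φ is multiplicative, with φ(p^e) = p^e − p^(e−1). Factorise 2962 = 2 · 1481. Then
  φ(2962) = (2 − 1) · (1481 − 1) = 1 · 1480 = 1480.
So there are 1480 such integers.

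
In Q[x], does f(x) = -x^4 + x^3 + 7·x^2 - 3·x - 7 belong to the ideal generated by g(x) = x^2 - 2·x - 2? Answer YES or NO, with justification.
In Q[x] the ideal (g) consists of all multiples of g, so f ∈ (g) iff g | f, i.e. iff the remainder of f on division by g is 0. Divide f by g (g is monic, so eliminate the leading term of the running remainder at each step):
  leading term -x^4: subtract (-x^2)·g(x) = -x^4 + 2·x^3 + 2·x^2, leaving -x^3 + 5·x^2 - 3·x - 7
  leading term -x^3: subtract (-x)·g(x) = -x^3 + 2·x^2 + 2·x, leaving 3·x^2 - 5·x - 7
  leading term 3·x^2: subtract (3)·g(x) = 3·x^2 - 6·x - 6, leaving x - 1
The remainder r(x) = x - 1 ≠ 0 (and deg r < deg g), so g ∤ f, i.e. f ∉ (g).

Final answer: NO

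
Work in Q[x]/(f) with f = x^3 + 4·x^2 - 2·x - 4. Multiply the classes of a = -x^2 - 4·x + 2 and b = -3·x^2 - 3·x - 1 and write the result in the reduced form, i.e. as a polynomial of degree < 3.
a · b ≡ x^2 + 16·x + 10 (mod f(x))

First multiply in Q[x] without reducing: a · b = 3·x^4 + 15·x^3 + 7·x^2 - 2·x - 2. Now divide by f(x) = x^3 + 4·x^2 - 2·x - 4, eliminating the leading term at each step:
  leading term 3·x^4: subtract (3·x)·f(x) = 3·x^4 + 12·x^3 - 6·x^2 - 12·x, leaving 3·x^3 + 13·x^2 + 10·x - 2
  leading term 3·x^3: subtract (3)·f(x) = 3·x^3 + 12·x^2 - 6·x - 12, leaving x^2 + 16·x + 10
The degree is now < 3, so this is the remainder. Hence a · b ≡ x^2 + 16·x + 10 in Q[x]/(f).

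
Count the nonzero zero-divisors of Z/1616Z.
In Z/1616Z each nonzero element is either a unit (gcd with 1616 is 1) or a zero-divisor (gcd > 1). The number of units is φ(1616): factorise 1616 = 2^4 · 101, so φ(1616) = (2^4 − 2^3) · (101 − 1) = 8 · 100 = 800. The nonzero elements number 1616 − 1 = 1615. Hence the nonzero zero-divisors number 1615 − 800 = 815.

Final answer: Z/1616Z has 815 nonzero zero-divisors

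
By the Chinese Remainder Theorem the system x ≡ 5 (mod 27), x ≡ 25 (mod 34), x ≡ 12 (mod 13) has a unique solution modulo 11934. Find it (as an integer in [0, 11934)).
The moduli 27, 34, 13 are pairwise coprime, so by the CRT there is a unique solution mod 27·34·13 = 11934.
Solve by successive substitution. Start with x ≡ 5 (mod 27).
  Combine with x ≡ 25 (mod 34): write x = 5 + 27·t and require 5 + 27·t ≡ 25 (mod 34), i.e. 27·t ≡ 25 − 5 ≡ 20 (mod 34). Since 27^(−1) ≡ 29 (mod 34), t ≡ 29·20 ≡ 2 (mod 34). So x ≡ 5 + 27·2 = 59 (mod 918).
  Combine with x ≡ 12 (mod 13): write x = 59 + 918·t and require 59 + 918·t ≡ 12 (mod 13), i.e. 918·t ≡ 12 − 59 ≡ 5 (mod 13). Since 918^(−1) ≡ 5 (mod 13) (918 ≡ 8 (mod 13)), t ≡ 5·5 ≡ 12 (mod 13). So x ≡ 59 + 918·12 = 11075 (mod 11934).
Unique solution in [0, 11934): x = 11075.

Final answer: x ≡ 11075 (mod 11934); the representative in [0, 11934) is 11075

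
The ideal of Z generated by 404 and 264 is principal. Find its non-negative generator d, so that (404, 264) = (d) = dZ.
In the PID Z, (a, b) is generated by gcd(a, b). Compute gcd(404, 264) with the extended Euclidean algorithm, tracking rows (r, s, t) with s·404 + t·264 = r:
  row A: (404, 1, 0)   [1·404 + 0·264 = 404]
  row B: (264, 0, 1)   [0·404 + 1·264 = 264]
  404 = 1·264 + 140   → row C = row A − 1·row B = (140, 1, −1)   [check: 1·404 − 1·264 = 140]
  264 = 1·140 + 124   → row D = row B − 1·row C = (124, −1, 2)   [check: −1·404 + 2·264 = 124]
  140 = 1·124 + 16   → row E = row C − 1·row D = (16, 2, −3)   [check: 2·404 − 3·264 = 16]
  124 = 7·16 + 12   → row F = row D − 7·row E = (12, −15, 23)   [check: −15·404 + 23·264 = 12]
  16 = 1·12 + 4   → row G = row E − 1·row F = (4, 17, −26)   [check: 17·404 − 26·264 = 4]
  12 = 3·4 + 0   → remainder 0, stop. gcd = 4 (last nonzero row G).
So gcd(404, 264) = 4, with Bézout identity 17·404 − 26·264 = 4. Containment (⊇): the Bézout identity exhibits 4 as an element of (404, 264), giving (4) ⊆ (404, 264). Containment (⊆): since 4 | 404 and 4 | 264 (404 = 4·101, 264 = 4·66), every Z-linear combination of 404 and 264 is divisible by 4, so (404, 264) ⊆ (4). Therefore (404, 264) = (4), d = 4.

Final answer: (404, 264) = (4); d = 4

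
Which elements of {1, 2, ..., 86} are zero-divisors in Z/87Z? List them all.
An element a ∈ Z/87Z (with a ≠ 0) is a zero-divisor iff gcd(a, 87) > 1 (because a is a unit precisely when gcd(a, n) = 1, and in Z/nZ every nonzero, non-unit element is a zero-divisor). Scan a = 1, ..., 86 and keep those with gcd(a, 87) > 1:
  gcd(3, 87) = 3, gcd(6, 87) = 3, gcd(9, 87) = 3, gcd(12, 87) = 3, gcd(15, 87) = 3, gcd(18, 87) = 3, gcd(21, 87) = 3, gcd(24, 87) = 3, gcd(27, 87) = 3, gcd(29, 87) = 29, gcd(30, 87) = 3, gcd(33, 87) = 3, gcd(36, 87) = 3, gcd(39, 87) = 3, gcd(42, 87) = 3, gcd(45, 87) = 3, gcd(48, 87) = 3, gcd(51, 87) = 3, gcd(54, 87) = 3, gcd(57, 87) = 3, gcd(58, 87) = 29, gcd(60, 87) = 3, gcd(63, 87) = 3, gcd(66, 87) = 3, gcd(69, 87) = 3, gcd(72, 87) = 3, gcd(75, 87) = 3, gcd(78, 87) = 3, gcd(81, 87) = 3, gcd(84, 87) = 3.
All other a ∈ {1, ..., 86} have gcd(a, 87) = 1 and are units. So the nonzero zero-divisors are exactly the 30 values of a appearing in this scan.

Final answer: nonzero zero-divisors of Z/87Z = {3, 6, 9, 12, 15, 18, 21, 24, 27, 29, 30, 33, 36, 39, 42, 45, 48, 51, 54, 57, 58, 60, 63, 66, 69, 72, 75, 78, 81, 84}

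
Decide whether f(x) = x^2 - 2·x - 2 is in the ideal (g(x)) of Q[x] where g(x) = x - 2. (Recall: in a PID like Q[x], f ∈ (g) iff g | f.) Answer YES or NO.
NO

In Q[x] the ideal (g) consists of all multiples of g, so f ∈ (g) iff g | f, i.e. iff the remainder of f on division by g is 0. Divide f by g (g is monic, so eliminate the leading term of the running remainder at each step):
  leading term x^2: subtract (x)·g(x) = x^2 - 2·x, leaving -2
The remainder r(x) = -2 ≠ 0 (and deg r < deg g), so g ∤ f, i.e. f ∉ (g).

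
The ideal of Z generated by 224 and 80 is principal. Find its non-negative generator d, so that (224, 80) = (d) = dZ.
(224, 80) = (16); d = 16

In the PID Z, (a, b) is generated by gcd(a, b). Compute gcd(224, 80) with the extended Euclidean algorithm, tracking rows (r, s, t) with s·224 + t·80 = r:
  row A: (224, 1, 0)   [1·224 + 0·80 = 224]
  row B: (80, 0, 1)   [0·224 + 1·80 = 80]
  224 = 2·80 + 64   → row C = row A − 2·row B = (64, 1, −2)   [check: 1·224 − 2·80 = 64]
  80 = 1·64 + 16   → row D = row B − 1·row C = (16, −1, 3)   [check: −1·224 + 3·80 = 16]
  64 = 4·16 + 0   → remainder 0, stop. gcd = 16 (last nonzero row D).
So gcd(224, 80) = 16, with Bézout identity −1·224 + 3·80 = 16. Containment (⊇): the Bézout identity exhibits 16 as an element of (224, 80), giving (16) ⊆ (224, 80). Containment (⊆): since 16 | 224 and 16 | 80 (224 = 16·14, 80 = 16·5), every Z-linear combination of 224 and 80 is divisible by 16, so (224, 80) ⊆ (16). Therefore (224, 80) = (16), d = 16.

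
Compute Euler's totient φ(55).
φ is multiplicative, with φ(p^e) = p^e − p^(e−1). Factorise 55 = 5 · 11. Then
  φ(55) = (5 − 1) · (11 − 1) = 4 · 10 = 40.

Final answer: φ(55) = 40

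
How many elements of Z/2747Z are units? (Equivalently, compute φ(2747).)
An element a ∈ Z/2747Z is a unit iff gcd(a, 2747) = 1, so the number of units is φ(2747). φ is multiplicative, with φ(p^e) = p^e − p^(e−1). Factorise 2747 = 41 · 67. Then
  φ(2747) = (41 − 1) · (67 − 1) = 40 · 66 = 2640.

Final answer: Z/2747Z has φ(2747) = 2640 units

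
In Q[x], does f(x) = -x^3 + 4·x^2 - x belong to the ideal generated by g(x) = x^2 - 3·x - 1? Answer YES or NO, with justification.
NO

In Q[x] the ideal (g) consists of all multiples of g, so f ∈ (g) iff g | f, i.e. iff the remainder of f on division by g is 0. Divide f by g (g is monic, so eliminate the leading term of the running remainder at each step):
  leading term -x^3: subtract (-x)·g(x) = -x^3 + 3·x^2 + x, leaving x^2 - 2·x
  leading term x^2: subtract (1)·g(x) = x^2 - 3·x - 1, leaving x + 1
The remainder r(x) = x + 1 ≠ 0 (and deg r < deg g), so g ∤ f, i.e. f ∉ (g).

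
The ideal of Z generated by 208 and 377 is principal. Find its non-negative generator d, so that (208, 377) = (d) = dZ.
(208, 377) = (13); d = 13

In the PID Z, (a, b) is generated by gcd(a, b). Compute gcd(377, 208) with the extended Euclidean algorithm, tracking rows (r, s, t) with s·377 + t·208 = r:
  row A: (377, 1, 0)   [1·377 + 0·208 = 377]
  row B: (208, 0, 1)   [0·377 + 1·208 = 208]
  377 = 1·208 + 169   → row C = row A − 1·row B = (169, 1, −1)   [check: 1·377 − 1·208 = 169]
  208 = 1·169 + 39   → row D = row B − 1·row C = (39, −1, 2)   [check: −1·377 + 2·208 = 39]
  169 = 4·39 + 13   → row E = row C − 4·row D = (13, 5, −9)   [check: 5·377 − 9·208 = 13]
  39 = 3·13 + 0   → remainder 0, stop. gcd = 13 (last nonzero row E).
So gcd(208, 377) = 13, with Bézout identity 5·377 − 9·208 = 13. Containment (⊇): the Bézout identity exhibits 13 as an element of (208, 377), giving (13) ⊆ (208, 377). Containment (⊆): since 13 | 208 and 13 | 377 (208 = 13·16, 377 = 13·29), every Z-linear combination of 208 and 377 is divisible by 13, so (208, 377) ⊆ (13). Therefore (208, 377) = (13), d = 13.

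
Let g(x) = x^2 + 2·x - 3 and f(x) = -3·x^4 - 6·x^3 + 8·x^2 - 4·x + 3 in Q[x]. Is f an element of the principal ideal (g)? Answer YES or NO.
NO

In Q[x] the ideal (g) consists of all multiples of g, so f ∈ (g) iff g | f, i.e. iff the remainder of f on division by g is 0. Divide f by g (g is monic, so eliminate the leading term of the running remainder at each step):
  leading term -3·x^4: subtract (-3·x^2)·g(x) = -3·x^4 - 6·x^3 + 9·x^2, leaving -x^2 - 4·x + 3
  leading term -x^2: subtract (-1)·g(x) = -x^2 - 2·x + 3, leaving -2·x
The remainder r(x) = -2·x ≠ 0 (and deg r < deg g), so g ∤ f, i.e. f ∉ (g).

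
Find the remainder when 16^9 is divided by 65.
Use repeated squaring. Binary(9) = 1001. Walk through the bits of the exponent 9 left-to-right: at each bit after the leading one, square the running value, then multiply by 16 if the bit is 1 (always reducing mod 65):
  bit 1 = 1 (leading): start with 16.
  bit 2 = 0: square 16^2 = 256 ≡ 61 (mod 65).
  bit 3 = 0: square 61^2 = 3721 ≡ 16 (mod 65).
  bit 4 = 1: square 16^2 = 256 ≡ 61; bit is 1, so multiply 61·16 = 976 ≡ 1 (mod 65).
Final value: 16^9 ≡ 1 (mod 65).

Final answer: 1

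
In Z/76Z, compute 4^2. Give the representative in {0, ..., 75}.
Use repeated squaring. Binary(2) = 10. Walk through the bits of the exponent 2 left-to-right: at each bit after the leading one, square the running value, then multiply by 4 if the bit is 1 (always reducing mod 76):
  bit 1 = 1 (leading): start with 4.
  bit 2 = 0: square 4^2 = 16 (mod 76).
Final value: 4^2 ≡ 16 (mod 76).

Final answer: 16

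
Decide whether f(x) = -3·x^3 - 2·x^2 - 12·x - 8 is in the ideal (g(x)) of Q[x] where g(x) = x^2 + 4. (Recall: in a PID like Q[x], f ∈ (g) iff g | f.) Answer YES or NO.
YES

In Q[x] the ideal (g) consists of all multiples of g, so f ∈ (g) iff g | f, i.e. iff the remainder of f on division by g is 0. Divide f by g (g is monic, so eliminate the leading term of the running remainder at each step):
  leading term -3·x^3: subtract (-3·x)·g(x) = -3·x^3 - 12·x, leaving -2·x^2 - 8
  leading term -2·x^2: subtract (-2)·g(x) = -2·x^2 - 8, leaving 0
The remainder is 0, so f(x) = g(x) · h(x) with h(x) = -3·x - 2. Hence g | f, i.e. f ∈ (g).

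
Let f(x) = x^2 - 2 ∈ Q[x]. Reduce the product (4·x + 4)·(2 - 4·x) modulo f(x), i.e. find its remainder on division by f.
First multiply in Q[x] without reducing: a · b = -16·x^2 - 8·x + 8. Now divide by f(x) = x^2 - 2, eliminating the leading term at each step:
  leading term -16·x^2: subtract (-16)·f(x) = 32 - 16·x^2, leaving -8·x - 24
The degree is now < 2, so this is the remainder. Hence a · b ≡ -8·x - 24 in Q[x]/(f).

Final answer: a · b ≡ -8·x - 24 (mod f(x))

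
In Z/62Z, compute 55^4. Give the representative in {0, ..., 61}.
45

Use repeated squaring. Binary(4) = 100. Walk through the bits of the exponent 4 left-to-right: at each bit after the leading one, square the running value, then multiply by 55 if the bit is 1 (always reducing mod 62):
  bit 1 = 1 (leading): start with 55.
  bit 2 = 0: square 55^2 = 3025 ≡ 49 (mod 62).
  bit 3 = 0: square 49^2 = 2401 ≡ 45 (mod 62).
Final value: 55^4 ≡ 45 (mod 62).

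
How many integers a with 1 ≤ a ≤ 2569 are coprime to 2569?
2196

The number of a ∈ {1, ..., 2569} with gcd(a, 2569) = 1 is by definition Euler's totient φ(2569). φ is multiplicative, with φ(p^e) = p^e − p^(e−1). Factorise 2569 = 7 · 367. Then
  φ(2569) = (7 − 1) · (367 − 1) = 6 · 366 = 2196.
So there are 2196 such integers.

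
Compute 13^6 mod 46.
Use repeated squaring. Binary(6) = 110. Walk through the bits of the exponent 6 left-to-right: at each bit after the leading one, square the running value, then multiply by 13 if the bit is 1 (always reducing mod 46):
  bit 1 = 1 (leading): start with 13.
  bit 2 = 1: square 13^2 = 169 ≡ 31; bit is 1, so multiply 31·13 = 403 ≡ 35 (mod 46).
  bit 3 = 0: square 35^2 = 1225 ≡ 29 (mod 46).
Final value: 13^6 ≡ 29 (mod 46).

Final answer: 29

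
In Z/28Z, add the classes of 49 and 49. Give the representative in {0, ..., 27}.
14

Reduce the summands first: 49 ≡ 21, 49 ≡ 21 (mod 28), so 49 + 49 ≡ 21 + 21 (mod 28). 21 + 21 = 42; 42 = 1·28 + 14, so (49 + 49) mod 28 = 14.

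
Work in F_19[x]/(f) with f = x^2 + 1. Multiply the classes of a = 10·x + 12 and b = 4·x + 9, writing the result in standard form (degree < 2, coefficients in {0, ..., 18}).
a · b ≡ 5·x + 11 (mod f(x))

Multiply as integer polynomials: a · b = 40·x^2 + 138·x + 108. Reducing coefficients mod 19: a · b ≡ 2·x^2 + 5·x + 13. Now divide by f(x) = x^2 + 1 in F_19[x], eliminating the leading term at each step:
  leading term 2·x^2: subtract (2)·f(x) = 2·x^2 + 2, leaving 5·x + 11 (coefficients mod 19)
The degree is now < 2, so this is the remainder. Hence a · b ≡ 5·x + 11 in F_19[x]/(f).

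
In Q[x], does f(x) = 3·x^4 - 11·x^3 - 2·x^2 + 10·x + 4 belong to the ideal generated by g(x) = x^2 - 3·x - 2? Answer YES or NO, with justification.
YES

In Q[x] the ideal (g) consists of all multiples of g, so f ∈ (g) iff g | f, i.e. iff the remainder of f on division by g is 0. Divide f by g (g is monic, so eliminate the leading term of the running remainder at each step):
  leading term 3·x^4: subtract (3·x^2)·g(x) = 3·x^4 - 9·x^3 - 6·x^2, leaving -2·x^3 + 4·x^2 + 10·x + 4
  leading term -2·x^3: subtract (-2·x)·g(x) = -2·x^3 + 6·x^2 + 4·x, leaving -2·x^2 + 6·x + 4
  leading term -2·x^2: subtract (-2)·g(x) = -2·x^2 + 6·x + 4, leaving 0
The remainder is 0, so f(x) = g(x) · h(x) with h(x) = 3·x^2 - 2·x - 2. Hence g | f, i.e. f ∈ (g).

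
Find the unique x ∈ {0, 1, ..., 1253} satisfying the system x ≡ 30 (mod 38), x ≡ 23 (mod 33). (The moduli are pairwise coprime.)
The moduli 38, 33 are pairwise coprime, so by the CRT there is a unique solution mod 38·33 = 1254.
Solve by successive substitution. Start with x ≡ 30 (mod 38).
  Combine with x ≡ 23 (mod 33): write x = 30 + 38·t and require 30 + 38·t ≡ 23 (mod 33), i.e. 38·t ≡ 23 − 30 ≡ 26 (mod 33). Since 38^(−1) ≡ 20 (mod 33) (38 ≡ 5 (mod 33)), t ≡ 20·26 ≡ 25 (mod 33). So x ≡ 30 + 38·25 = 980 (mod 1254).
Unique solution in [0, 1254): x = 980.

Final answer: x ≡ 980 (mod 1254); the representative in [0, 1254) is 980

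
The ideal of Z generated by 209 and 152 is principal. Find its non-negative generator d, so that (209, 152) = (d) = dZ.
(209, 152) = (19); d = 19

In the PID Z, (a, b) is generated by gcd(a, b). Compute gcd(209, 152) with the extended Euclidean algorithm, tracking rows (r, s, t) with s·209 + t·152 = r:
  row A: (209, 1, 0)   [1·209 + 0·152 = 209]
  row B: (152, 0, 1)   [0·209 + 1·152 = 152]
  209 = 1·152 + 57   → row C = row A − 1·row B = (57, 1, −1)   [check: 1·209 − 1·152 = 57]
  152 = 2·57 + 38   → row D = row B − 2·row C = (38, −2, 3)   [check: −2·209 + 3·152 = 38]
  57 = 1·38 + 19   → row E = row C − 1·row D = (19, 3, −4)   [check: 3·209 − 4·152 = 19]
  38 = 2·19 + 0   → remainder 0, stop. gcd = 19 (last nonzero row E).
So gcd(209, 152) = 19, with Bézout identity 3·209 − 4·152 = 19. Containment (⊇): the Bézout identity exhibits 19 as an element of (209, 152), giving (19) ⊆ (209, 152). Containment (⊆): since 19 | 209 and 19 | 152 (209 = 19·11, 152 = 19·8), every Z-linear combination of 209 and 152 is divisible by 19, so (209, 152) ⊆ (19). Therefore (209, 152) = (19), d = 19.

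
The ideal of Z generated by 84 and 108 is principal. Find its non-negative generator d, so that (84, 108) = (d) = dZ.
In the PID Z, (a, b) is generated by gcd(a, b). Compute gcd(108, 84) with the extended Euclidean algorithm, tracking rows (r, s, t) with s·108 + t·84 = r:
  row A: (108, 1, 0)   [1·108 + 0·84 = 108]
  row B: (84, 0, 1)   [0·108 + 1·84 = 84]
  108 = 1·84 + 24   → row C = row A − 1·row B = (24, 1, −1)   [check: 1·108 − 1·84 = 24]
  84 = 3·24 + 12   → row D = row B − 3·row C = (12, −3, 4)   [check: −3·108 + 4·84 = 12]
  24 = 2·12 + 0   → remainder 0, stop. gcd = 12 (last nonzero row D).
So gcd(84, 108) = 12, with Bézout identity −3·108 + 4·84 = 12. Containment (⊇): the Bézout identity exhibits 12 as an element of (84, 108), giving (12) ⊆ (84, 108). Containment (⊆): since 12 | 84 and 12 | 108 (84 = 12·7, 108 = 12·9), every Z-linear combination of 84 and 108 is divisible by 12, so (84, 108) ⊆ (12). Therefore (84, 108) = (12), d = 12.

Final answer: (84, 108) = (12); d = 12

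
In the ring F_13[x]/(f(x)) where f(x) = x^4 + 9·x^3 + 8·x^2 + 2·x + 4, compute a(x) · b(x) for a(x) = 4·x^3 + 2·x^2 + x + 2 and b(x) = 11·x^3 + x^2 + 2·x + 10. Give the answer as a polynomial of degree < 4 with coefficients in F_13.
a · b ≡ 11·x^3 + 9·x^2 + 7·x + 10 (mod f(x))

Multiply as integer polynomials: a · b = 44·x^6 + 26·x^5 + 21·x^4 + 67·x^3 + 24·x^2 + 14·x + 20. Reducing coefficients mod 13: a · b ≡ 5·x^6 + 8·x^4 + 2·x^3 + 11·x^2 + x + 7. Now divide by f(x) = x^4 + 9·x^3 + 8·x^2 + 2·x + 4 in F_13[x], eliminating the leading term at each step:
  leading term 5·x^6: subtract (5·x^2)·f(x) = 5·x^6 + 6·x^5 + x^4 + 10·x^3 + 7·x^2, leaving 7·x^5 + 7·x^4 + 5·x^3 + 4·x^2 + x + 7 (coefficients mod 13)
  leading term 7·x^5: subtract (7·x)·f(x) = 7·x^5 + 11·x^4 + 4·x^3 + x^2 + 2·x, leaving 9·x^4 + x^3 + 3·x^2 + 12·x + 7 (coefficients mod 13)
  leading term 9·x^4: subtract (9)·f(x) = 9·x^4 + 3·x^3 + 7·x^2 + 5·x + 10, leaving 11·x^3 + 9·x^2 + 7·x + 10 (coefficients mod 13)
The degree is now < 4, so this is the remainder. Hence a · b ≡ 11·x^3 + 9·x^2 + 7·x + 10 in F_13[x]/(f).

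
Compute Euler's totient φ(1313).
φ(1313) = 1200

φ is multiplicative, with φ(p^e) = p^e − p^(e−1). Factorise 1313 = 13 · 101. Then
  φ(1313) = (13 − 1) · (101 − 1) = 12 · 100 = 1200.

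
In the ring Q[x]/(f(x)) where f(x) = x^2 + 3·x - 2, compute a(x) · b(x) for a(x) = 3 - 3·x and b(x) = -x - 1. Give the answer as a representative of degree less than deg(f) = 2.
First multiply in Q[x] without reducing: a · b = 3·x^2 - 3. Now divide by f(x) = x^2 + 3·x - 2, eliminating the leading term at each step:
  leading term 3·x^2: subtract (3)·f(x) = 3·x^2 + 9·x - 6, leaving 3 - 9·x
The degree is now < 2, so this is the remainder. Hence a · b ≡ 3 - 9·x in Q[x]/(f).

Final answer: a · b ≡ 3 - 9·x (mod f(x))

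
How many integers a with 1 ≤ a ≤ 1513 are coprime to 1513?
1408

The number of a ∈ {1, ..., 1513} with gcd(a, 1513) = 1 is by definition Euler's totient φ(1513). φ is multiplicative, with φ(p^e) = p^e − p^(e−1). Factorise 1513 = 17 · 89. Then
  φ(1513) = (17 − 1) · (89 − 1) = 16 · 88 = 1408.
So there are 1408 such integers.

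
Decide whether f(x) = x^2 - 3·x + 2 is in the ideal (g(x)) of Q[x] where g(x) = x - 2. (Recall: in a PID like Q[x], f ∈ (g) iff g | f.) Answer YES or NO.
YES

In Q[x] the ideal (g) consists of all multiples of g, so f ∈ (g) iff g | f, i.e. iff the remainder of f on division by g is 0. Divide f by g (g is monic, so eliminate the leading term of the running remainder at each step):
  leading term x^2: subtract (x)·g(x) = x^2 - 2·x, leaving 2 - x
  leading term -x: subtract (-1)·g(x) = 2 - x, leaving 0
The remainder is 0, so f(x) = g(x) · h(x) with h(x) = x - 1. Hence g | f, i.e. f ∈ (g).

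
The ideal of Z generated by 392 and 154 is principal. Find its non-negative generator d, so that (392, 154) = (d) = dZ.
(392, 154) = (14); d = 14

In the PID Z, (a, b) is generated by gcd(a, b). Compute gcd(392, 154) with the extended Euclidean algorithm, tracking rows (r, s, t) with s·392 + t·154 = r:
  row A: (392, 1, 0)   [1·392 + 0·154 = 392]
  row B: (154, 0, 1)   [0·392 + 1·154 = 154]
  392 = 2·154 + 84   → row C = row A − 2·row B = (84, 1, −2)   [check: 1·392 − 2·154 = 84]
  154 = 1·84 + 70   → row D = row B − 1·row C = (70, −1, 3)   [check: −1·392 + 3·154 = 70]
  84 = 1·70 + 14   → row E = row C − 1·row D = (14, 2, −5)   [check: 2·392 − 5·154 = 14]
  70 = 5·14 + 0   → remainder 0, stop. gcd = 14 (last nonzero row E).
So gcd(392, 154) = 14, with Bézout identity 2·392 − 5·154 = 14. Containment (⊇): the Bézout identity exhibits 14 as an element of (392, 154), giving (14) ⊆ (392, 154). Containment (⊆): since 14 | 392 and 14 | 154 (392 = 14·28, 154 = 14·11), every Z-linear combination of 392 and 154 is divisible by 14, so (392, 154) ⊆ (14). Therefore (392, 154) = (14), d = 14.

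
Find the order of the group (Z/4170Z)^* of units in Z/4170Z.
(Z/4170Z)^* consists of the classes a with gcd(a, 4170) = 1, so its order is φ(4170). φ is multiplicative, with φ(p^e) = p^e − p^(e−1). Factorise 4170 = 2 · 3 · 5 · 139. Then
  φ(4170) = (2 − 1) · (3 − 1) · (5 − 1) · (139 − 1) = 1 · 2 · 4 · 138 = 1104.
Thus |(Z/4170Z)^*| = 1104.

Final answer: |(Z/4170Z)^*| = 1104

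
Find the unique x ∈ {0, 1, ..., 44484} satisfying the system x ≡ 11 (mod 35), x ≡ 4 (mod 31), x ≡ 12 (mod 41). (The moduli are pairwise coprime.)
x ≡ 32771 (mod 44485); the representative in [0, 44485) is 32771

The moduli 35, 31, 41 are pairwise coprime, so by the CRT there is a unique solution mod 35·31·41 = 44485.
Solve by successive substitution. Start with x ≡ 11 (mod 35).
  Combine with x ≡ 4 (mod 31): write x = 11 + 35·t and require 11 + 35·t ≡ 4 (mod 31), i.e. 35·t ≡ 4 − 11 ≡ 24 (mod 31). Since 35^(−1) ≡ 8 (mod 31) (35 ≡ 4 (mod 31)), t ≡ 8·24 ≡ 6 (mod 31). So x ≡ 11 + 35·6 = 221 (mod 1085).
  Combine with x ≡ 12 (mod 41): write x = 221 + 1085·t and require 221 + 1085·t ≡ 12 (mod 41), i.e. 1085·t ≡ 12 − 221 ≡ 37 (mod 41). Since 1085^(−1) ≡ 13 (mod 41) (1085 ≡ 19 (mod 41)), t ≡ 13·37 ≡ 30 (mod 41). So x ≡ 221 + 1085·30 = 32771 (mod 44485).
Unique solution in [0, 44485): x = 32771.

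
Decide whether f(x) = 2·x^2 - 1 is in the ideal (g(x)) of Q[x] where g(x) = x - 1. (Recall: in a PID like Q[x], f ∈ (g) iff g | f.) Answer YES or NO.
NO

In Q[x] the ideal (g) consists of all multiples of g, so f ∈ (g) iff g | f, i.e. iff the remainder of f on division by g is 0. Divide f by g (g is monic, so eliminate the leading term of the running remainder at each step):
  leading term 2·x^2: subtract (2·x)·g(x) = 2·x^2 - 2·x, leaving 2·x - 1
  leading term 2·x: subtract (2)·g(x) = 2·x - 2, leaving 1
The remainder r(x) = 1 ≠ 0 (and deg r < deg g), so g ∤ f, i.e. f ∉ (g).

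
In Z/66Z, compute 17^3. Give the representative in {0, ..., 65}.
29

Use repeated squaring. Binary(3) = 11. Walk through the bits of the exponent 3 left-to-right: at each bit after the leading one, square the running value, then multiply by 17 if the bit is 1 (always reducing mod 66):
  bit 1 = 1 (leading): start with 17.
  bit 2 = 1: square 17^2 = 289 ≡ 25; bit is 1, so multiply 25·17 = 425 ≡ 29 (mod 66).
Final value: 17^3 ≡ 29 (mod 66).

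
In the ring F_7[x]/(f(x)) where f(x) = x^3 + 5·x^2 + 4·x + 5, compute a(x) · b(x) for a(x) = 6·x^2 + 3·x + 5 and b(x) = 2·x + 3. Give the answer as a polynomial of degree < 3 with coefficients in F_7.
a · b ≡ 6·x^2 + 6·x + 4 (mod f(x))

Multiply as integer polynomials: a · b = 12·x^3 + 24·x^2 + 19·x + 15. Reducing coefficients mod 7: a · b ≡ 5·x^3 + 3·x^2 + 5·x + 1. Now divide by f(x) = x^3 + 5·x^2 + 4·x + 5 in F_7[x], eliminating the leading term at each step:
  leading term 5·x^3: subtract (5)·f(x) = 5·x^3 + 4·x^2 + 6·x + 4, leaving 6·x^2 + 6·x + 4 (coefficients mod 7)
The degree is now < 3, so this is the remainder. Hence a · b ≡ 6·x^2 + 6·x + 4 in F_7[x]/(f).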